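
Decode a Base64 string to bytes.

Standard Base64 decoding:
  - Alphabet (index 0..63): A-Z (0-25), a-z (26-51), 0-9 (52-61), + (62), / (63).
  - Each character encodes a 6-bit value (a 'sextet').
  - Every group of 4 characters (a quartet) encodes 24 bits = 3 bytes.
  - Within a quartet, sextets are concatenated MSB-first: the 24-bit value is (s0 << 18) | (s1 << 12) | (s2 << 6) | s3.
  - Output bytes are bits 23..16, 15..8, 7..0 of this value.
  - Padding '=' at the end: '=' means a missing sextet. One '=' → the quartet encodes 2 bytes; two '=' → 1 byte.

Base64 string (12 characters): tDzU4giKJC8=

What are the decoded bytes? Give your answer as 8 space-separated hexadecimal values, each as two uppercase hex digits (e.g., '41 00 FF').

After char 0 ('t'=45): chars_in_quartet=1 acc=0x2D bytes_emitted=0
After char 1 ('D'=3): chars_in_quartet=2 acc=0xB43 bytes_emitted=0
After char 2 ('z'=51): chars_in_quartet=3 acc=0x2D0F3 bytes_emitted=0
After char 3 ('U'=20): chars_in_quartet=4 acc=0xB43CD4 -> emit B4 3C D4, reset; bytes_emitted=3
After char 4 ('4'=56): chars_in_quartet=1 acc=0x38 bytes_emitted=3
After char 5 ('g'=32): chars_in_quartet=2 acc=0xE20 bytes_emitted=3
After char 6 ('i'=34): chars_in_quartet=3 acc=0x38822 bytes_emitted=3
After char 7 ('K'=10): chars_in_quartet=4 acc=0xE2088A -> emit E2 08 8A, reset; bytes_emitted=6
After char 8 ('J'=9): chars_in_quartet=1 acc=0x9 bytes_emitted=6
After char 9 ('C'=2): chars_in_quartet=2 acc=0x242 bytes_emitted=6
After char 10 ('8'=60): chars_in_quartet=3 acc=0x90BC bytes_emitted=6
Padding '=': partial quartet acc=0x90BC -> emit 24 2F; bytes_emitted=8

Answer: B4 3C D4 E2 08 8A 24 2F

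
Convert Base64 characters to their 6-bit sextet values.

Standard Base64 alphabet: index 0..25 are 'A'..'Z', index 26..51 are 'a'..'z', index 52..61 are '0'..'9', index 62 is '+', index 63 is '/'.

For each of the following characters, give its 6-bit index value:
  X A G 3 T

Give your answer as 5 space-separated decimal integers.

Answer: 23 0 6 55 19

Derivation:
'X': A..Z range, ord('X') − ord('A') = 23
'A': A..Z range, ord('A') − ord('A') = 0
'G': A..Z range, ord('G') − ord('A') = 6
'3': 0..9 range, 52 + ord('3') − ord('0') = 55
'T': A..Z range, ord('T') − ord('A') = 19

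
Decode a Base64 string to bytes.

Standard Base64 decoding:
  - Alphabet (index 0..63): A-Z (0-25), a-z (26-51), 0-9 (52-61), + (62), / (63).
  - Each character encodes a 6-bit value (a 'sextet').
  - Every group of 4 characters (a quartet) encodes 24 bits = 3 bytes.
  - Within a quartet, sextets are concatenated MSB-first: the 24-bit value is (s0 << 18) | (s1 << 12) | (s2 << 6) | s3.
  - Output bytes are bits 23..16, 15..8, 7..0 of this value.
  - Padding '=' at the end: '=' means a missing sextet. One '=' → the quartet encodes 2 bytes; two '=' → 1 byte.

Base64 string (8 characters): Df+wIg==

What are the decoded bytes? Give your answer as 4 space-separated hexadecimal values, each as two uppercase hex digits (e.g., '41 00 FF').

Answer: 0D FF B0 22

Derivation:
After char 0 ('D'=3): chars_in_quartet=1 acc=0x3 bytes_emitted=0
After char 1 ('f'=31): chars_in_quartet=2 acc=0xDF bytes_emitted=0
After char 2 ('+'=62): chars_in_quartet=3 acc=0x37FE bytes_emitted=0
After char 3 ('w'=48): chars_in_quartet=4 acc=0xDFFB0 -> emit 0D FF B0, reset; bytes_emitted=3
After char 4 ('I'=8): chars_in_quartet=1 acc=0x8 bytes_emitted=3
After char 5 ('g'=32): chars_in_quartet=2 acc=0x220 bytes_emitted=3
Padding '==': partial quartet acc=0x220 -> emit 22; bytes_emitted=4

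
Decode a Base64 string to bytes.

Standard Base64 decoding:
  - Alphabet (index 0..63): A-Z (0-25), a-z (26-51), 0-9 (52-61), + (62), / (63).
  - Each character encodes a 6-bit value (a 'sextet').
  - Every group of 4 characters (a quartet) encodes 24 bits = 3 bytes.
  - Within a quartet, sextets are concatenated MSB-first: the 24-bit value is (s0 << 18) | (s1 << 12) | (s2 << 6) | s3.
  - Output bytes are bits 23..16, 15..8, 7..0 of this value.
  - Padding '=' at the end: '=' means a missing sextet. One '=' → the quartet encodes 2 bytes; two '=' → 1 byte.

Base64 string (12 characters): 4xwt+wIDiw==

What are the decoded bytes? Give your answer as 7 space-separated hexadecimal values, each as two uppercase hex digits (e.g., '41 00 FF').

After char 0 ('4'=56): chars_in_quartet=1 acc=0x38 bytes_emitted=0
After char 1 ('x'=49): chars_in_quartet=2 acc=0xE31 bytes_emitted=0
After char 2 ('w'=48): chars_in_quartet=3 acc=0x38C70 bytes_emitted=0
After char 3 ('t'=45): chars_in_quartet=4 acc=0xE31C2D -> emit E3 1C 2D, reset; bytes_emitted=3
After char 4 ('+'=62): chars_in_quartet=1 acc=0x3E bytes_emitted=3
After char 5 ('w'=48): chars_in_quartet=2 acc=0xFB0 bytes_emitted=3
After char 6 ('I'=8): chars_in_quartet=3 acc=0x3EC08 bytes_emitted=3
After char 7 ('D'=3): chars_in_quartet=4 acc=0xFB0203 -> emit FB 02 03, reset; bytes_emitted=6
After char 8 ('i'=34): chars_in_quartet=1 acc=0x22 bytes_emitted=6
After char 9 ('w'=48): chars_in_quartet=2 acc=0x8B0 bytes_emitted=6
Padding '==': partial quartet acc=0x8B0 -> emit 8B; bytes_emitted=7

Answer: E3 1C 2D FB 02 03 8B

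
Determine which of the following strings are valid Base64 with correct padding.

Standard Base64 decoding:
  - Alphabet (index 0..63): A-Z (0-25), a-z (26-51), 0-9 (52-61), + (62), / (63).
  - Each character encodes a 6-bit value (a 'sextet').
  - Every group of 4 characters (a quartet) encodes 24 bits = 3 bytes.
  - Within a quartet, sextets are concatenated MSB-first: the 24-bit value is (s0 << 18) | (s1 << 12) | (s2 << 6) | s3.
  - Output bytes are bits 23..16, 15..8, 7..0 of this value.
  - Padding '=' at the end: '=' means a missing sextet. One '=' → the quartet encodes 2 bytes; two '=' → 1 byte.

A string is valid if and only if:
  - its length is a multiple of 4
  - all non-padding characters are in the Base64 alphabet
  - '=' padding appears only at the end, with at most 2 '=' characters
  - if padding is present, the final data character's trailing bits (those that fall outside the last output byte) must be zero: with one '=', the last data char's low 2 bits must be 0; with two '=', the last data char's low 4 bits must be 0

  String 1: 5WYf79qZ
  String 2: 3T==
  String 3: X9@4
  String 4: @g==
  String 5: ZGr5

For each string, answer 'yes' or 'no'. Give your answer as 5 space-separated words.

Answer: yes no no no yes

Derivation:
String 1: '5WYf79qZ' → valid
String 2: '3T==' → invalid (bad trailing bits)
String 3: 'X9@4' → invalid (bad char(s): ['@'])
String 4: '@g==' → invalid (bad char(s): ['@'])
String 5: 'ZGr5' → valid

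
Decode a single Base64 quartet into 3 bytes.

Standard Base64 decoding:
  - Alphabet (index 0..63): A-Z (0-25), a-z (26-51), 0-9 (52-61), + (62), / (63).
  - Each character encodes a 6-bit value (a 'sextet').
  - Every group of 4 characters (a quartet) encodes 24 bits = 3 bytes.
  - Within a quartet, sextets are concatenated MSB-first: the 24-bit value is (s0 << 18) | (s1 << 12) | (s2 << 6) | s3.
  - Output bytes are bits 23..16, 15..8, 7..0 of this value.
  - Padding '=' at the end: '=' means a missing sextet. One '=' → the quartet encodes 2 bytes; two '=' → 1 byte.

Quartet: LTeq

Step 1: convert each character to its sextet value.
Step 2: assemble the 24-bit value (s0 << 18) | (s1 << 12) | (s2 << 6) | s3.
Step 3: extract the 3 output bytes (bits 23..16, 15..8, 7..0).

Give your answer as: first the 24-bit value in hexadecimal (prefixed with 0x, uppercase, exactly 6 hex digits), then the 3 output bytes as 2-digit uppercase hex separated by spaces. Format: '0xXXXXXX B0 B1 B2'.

Sextets: L=11, T=19, e=30, q=42
24-bit: (11<<18) | (19<<12) | (30<<6) | 42
      = 0x2C0000 | 0x013000 | 0x000780 | 0x00002A
      = 0x2D37AA
Bytes: (v>>16)&0xFF=2D, (v>>8)&0xFF=37, v&0xFF=AA

Answer: 0x2D37AA 2D 37 AA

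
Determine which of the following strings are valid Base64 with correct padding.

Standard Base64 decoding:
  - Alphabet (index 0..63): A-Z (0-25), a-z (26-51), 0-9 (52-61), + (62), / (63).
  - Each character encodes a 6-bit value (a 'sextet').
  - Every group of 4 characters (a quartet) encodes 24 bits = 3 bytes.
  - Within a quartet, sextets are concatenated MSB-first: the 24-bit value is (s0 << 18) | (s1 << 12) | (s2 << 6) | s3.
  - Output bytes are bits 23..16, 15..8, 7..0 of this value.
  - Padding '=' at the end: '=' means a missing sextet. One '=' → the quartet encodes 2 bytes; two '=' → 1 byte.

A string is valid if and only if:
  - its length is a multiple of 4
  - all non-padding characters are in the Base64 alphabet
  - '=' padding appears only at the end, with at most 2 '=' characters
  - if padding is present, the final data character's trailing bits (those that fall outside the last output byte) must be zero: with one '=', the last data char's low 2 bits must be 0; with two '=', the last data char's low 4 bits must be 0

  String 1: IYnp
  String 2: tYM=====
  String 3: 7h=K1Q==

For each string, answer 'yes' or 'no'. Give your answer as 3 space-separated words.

String 1: 'IYnp' → valid
String 2: 'tYM=====' → invalid (5 pad chars (max 2))
String 3: '7h=K1Q==' → invalid (bad char(s): ['=']; '=' in middle)

Answer: yes no no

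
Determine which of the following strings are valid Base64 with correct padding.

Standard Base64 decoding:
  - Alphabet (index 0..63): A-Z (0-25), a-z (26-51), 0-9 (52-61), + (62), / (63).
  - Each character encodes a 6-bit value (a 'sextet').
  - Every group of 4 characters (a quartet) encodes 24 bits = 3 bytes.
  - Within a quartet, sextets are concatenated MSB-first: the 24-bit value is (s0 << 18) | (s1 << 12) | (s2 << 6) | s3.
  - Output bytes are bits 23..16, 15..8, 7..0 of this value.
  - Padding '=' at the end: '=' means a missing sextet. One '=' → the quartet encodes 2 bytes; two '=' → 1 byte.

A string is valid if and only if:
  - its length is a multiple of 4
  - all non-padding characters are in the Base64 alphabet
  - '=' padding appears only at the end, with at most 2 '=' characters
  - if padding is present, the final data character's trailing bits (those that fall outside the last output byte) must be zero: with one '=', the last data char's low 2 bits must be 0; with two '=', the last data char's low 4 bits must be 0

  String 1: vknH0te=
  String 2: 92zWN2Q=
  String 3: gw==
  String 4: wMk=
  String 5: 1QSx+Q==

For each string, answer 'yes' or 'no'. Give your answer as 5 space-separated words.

String 1: 'vknH0te=' → invalid (bad trailing bits)
String 2: '92zWN2Q=' → valid
String 3: 'gw==' → valid
String 4: 'wMk=' → valid
String 5: '1QSx+Q==' → valid

Answer: no yes yes yes yes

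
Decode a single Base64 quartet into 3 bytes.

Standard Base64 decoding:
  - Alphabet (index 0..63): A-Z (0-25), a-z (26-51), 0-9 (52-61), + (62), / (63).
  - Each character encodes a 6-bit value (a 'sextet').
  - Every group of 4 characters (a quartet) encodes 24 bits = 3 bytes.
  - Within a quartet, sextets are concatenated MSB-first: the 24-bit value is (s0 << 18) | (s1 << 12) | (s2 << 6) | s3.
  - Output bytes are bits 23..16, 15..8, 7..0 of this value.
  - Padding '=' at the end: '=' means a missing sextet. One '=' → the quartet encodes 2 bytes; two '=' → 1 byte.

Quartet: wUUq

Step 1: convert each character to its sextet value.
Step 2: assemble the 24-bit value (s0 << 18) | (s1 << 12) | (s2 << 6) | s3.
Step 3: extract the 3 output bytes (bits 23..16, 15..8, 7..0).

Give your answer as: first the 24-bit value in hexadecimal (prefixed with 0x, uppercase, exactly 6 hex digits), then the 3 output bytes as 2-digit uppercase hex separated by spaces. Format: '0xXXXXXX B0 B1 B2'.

Sextets: w=48, U=20, U=20, q=42
24-bit: (48<<18) | (20<<12) | (20<<6) | 42
      = 0xC00000 | 0x014000 | 0x000500 | 0x00002A
      = 0xC1452A
Bytes: (v>>16)&0xFF=C1, (v>>8)&0xFF=45, v&0xFF=2A

Answer: 0xC1452A C1 45 2A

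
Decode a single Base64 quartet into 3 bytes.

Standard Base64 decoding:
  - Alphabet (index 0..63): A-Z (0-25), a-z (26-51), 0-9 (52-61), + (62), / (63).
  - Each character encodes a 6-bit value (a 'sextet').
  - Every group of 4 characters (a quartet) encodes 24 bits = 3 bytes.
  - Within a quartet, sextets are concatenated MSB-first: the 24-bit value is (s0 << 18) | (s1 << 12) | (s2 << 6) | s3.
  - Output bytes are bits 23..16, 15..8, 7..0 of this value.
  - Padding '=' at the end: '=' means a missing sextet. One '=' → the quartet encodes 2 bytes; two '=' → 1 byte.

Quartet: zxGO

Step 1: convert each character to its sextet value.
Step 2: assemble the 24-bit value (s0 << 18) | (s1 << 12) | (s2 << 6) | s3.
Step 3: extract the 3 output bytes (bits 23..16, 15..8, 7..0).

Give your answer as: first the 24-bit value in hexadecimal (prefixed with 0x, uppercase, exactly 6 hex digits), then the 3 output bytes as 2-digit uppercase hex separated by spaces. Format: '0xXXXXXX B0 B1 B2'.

Answer: 0xCF118E CF 11 8E

Derivation:
Sextets: z=51, x=49, G=6, O=14
24-bit: (51<<18) | (49<<12) | (6<<6) | 14
      = 0xCC0000 | 0x031000 | 0x000180 | 0x00000E
      = 0xCF118E
Bytes: (v>>16)&0xFF=CF, (v>>8)&0xFF=11, v&0xFF=8E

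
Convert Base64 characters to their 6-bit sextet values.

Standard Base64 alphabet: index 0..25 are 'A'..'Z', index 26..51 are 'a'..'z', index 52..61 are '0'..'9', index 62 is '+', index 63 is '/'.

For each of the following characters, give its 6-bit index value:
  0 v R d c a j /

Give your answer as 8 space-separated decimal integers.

'0': 0..9 range, 52 + ord('0') − ord('0') = 52
'v': a..z range, 26 + ord('v') − ord('a') = 47
'R': A..Z range, ord('R') − ord('A') = 17
'd': a..z range, 26 + ord('d') − ord('a') = 29
'c': a..z range, 26 + ord('c') − ord('a') = 28
'a': a..z range, 26 + ord('a') − ord('a') = 26
'j': a..z range, 26 + ord('j') − ord('a') = 35
'/': index 63

Answer: 52 47 17 29 28 26 35 63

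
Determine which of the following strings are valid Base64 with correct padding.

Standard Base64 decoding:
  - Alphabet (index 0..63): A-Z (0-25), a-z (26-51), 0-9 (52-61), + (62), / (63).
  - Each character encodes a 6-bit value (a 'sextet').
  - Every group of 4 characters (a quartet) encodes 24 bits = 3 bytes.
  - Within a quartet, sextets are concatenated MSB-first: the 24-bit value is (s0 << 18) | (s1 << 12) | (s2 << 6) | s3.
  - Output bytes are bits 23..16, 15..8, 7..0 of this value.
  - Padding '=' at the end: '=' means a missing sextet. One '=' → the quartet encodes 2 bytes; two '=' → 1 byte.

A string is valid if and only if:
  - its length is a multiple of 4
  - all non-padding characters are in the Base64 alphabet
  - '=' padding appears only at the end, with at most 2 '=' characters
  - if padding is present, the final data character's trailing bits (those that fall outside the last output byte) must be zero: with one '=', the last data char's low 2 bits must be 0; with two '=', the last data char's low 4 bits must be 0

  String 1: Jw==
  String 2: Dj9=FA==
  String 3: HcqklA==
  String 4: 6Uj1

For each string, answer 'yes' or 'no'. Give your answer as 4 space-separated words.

Answer: yes no yes yes

Derivation:
String 1: 'Jw==' → valid
String 2: 'Dj9=FA==' → invalid (bad char(s): ['=']; '=' in middle)
String 3: 'HcqklA==' → valid
String 4: '6Uj1' → valid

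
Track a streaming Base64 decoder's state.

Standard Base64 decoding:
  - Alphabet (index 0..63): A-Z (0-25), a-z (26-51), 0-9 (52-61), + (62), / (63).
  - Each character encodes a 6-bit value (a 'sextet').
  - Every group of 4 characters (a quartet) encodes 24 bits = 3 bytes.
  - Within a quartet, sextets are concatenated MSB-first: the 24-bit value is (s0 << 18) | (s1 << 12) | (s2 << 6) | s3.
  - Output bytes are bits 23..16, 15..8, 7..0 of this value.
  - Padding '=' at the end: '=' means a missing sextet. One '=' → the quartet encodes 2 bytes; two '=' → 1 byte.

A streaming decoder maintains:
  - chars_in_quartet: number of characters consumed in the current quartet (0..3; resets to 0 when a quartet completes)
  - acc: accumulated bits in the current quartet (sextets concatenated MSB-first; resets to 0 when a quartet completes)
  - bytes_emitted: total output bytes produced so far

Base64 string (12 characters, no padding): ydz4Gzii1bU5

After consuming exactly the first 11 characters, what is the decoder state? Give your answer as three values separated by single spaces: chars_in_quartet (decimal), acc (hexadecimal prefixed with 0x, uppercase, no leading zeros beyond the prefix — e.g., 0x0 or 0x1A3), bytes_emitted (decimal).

Answer: 3 0x356D4 6

Derivation:
After char 0 ('y'=50): chars_in_quartet=1 acc=0x32 bytes_emitted=0
After char 1 ('d'=29): chars_in_quartet=2 acc=0xC9D bytes_emitted=0
After char 2 ('z'=51): chars_in_quartet=3 acc=0x32773 bytes_emitted=0
After char 3 ('4'=56): chars_in_quartet=4 acc=0xC9DCF8 -> emit C9 DC F8, reset; bytes_emitted=3
After char 4 ('G'=6): chars_in_quartet=1 acc=0x6 bytes_emitted=3
After char 5 ('z'=51): chars_in_quartet=2 acc=0x1B3 bytes_emitted=3
After char 6 ('i'=34): chars_in_quartet=3 acc=0x6CE2 bytes_emitted=3
After char 7 ('i'=34): chars_in_quartet=4 acc=0x1B38A2 -> emit 1B 38 A2, reset; bytes_emitted=6
After char 8 ('1'=53): chars_in_quartet=1 acc=0x35 bytes_emitted=6
After char 9 ('b'=27): chars_in_quartet=2 acc=0xD5B bytes_emitted=6
After char 10 ('U'=20): chars_in_quartet=3 acc=0x356D4 bytes_emitted=6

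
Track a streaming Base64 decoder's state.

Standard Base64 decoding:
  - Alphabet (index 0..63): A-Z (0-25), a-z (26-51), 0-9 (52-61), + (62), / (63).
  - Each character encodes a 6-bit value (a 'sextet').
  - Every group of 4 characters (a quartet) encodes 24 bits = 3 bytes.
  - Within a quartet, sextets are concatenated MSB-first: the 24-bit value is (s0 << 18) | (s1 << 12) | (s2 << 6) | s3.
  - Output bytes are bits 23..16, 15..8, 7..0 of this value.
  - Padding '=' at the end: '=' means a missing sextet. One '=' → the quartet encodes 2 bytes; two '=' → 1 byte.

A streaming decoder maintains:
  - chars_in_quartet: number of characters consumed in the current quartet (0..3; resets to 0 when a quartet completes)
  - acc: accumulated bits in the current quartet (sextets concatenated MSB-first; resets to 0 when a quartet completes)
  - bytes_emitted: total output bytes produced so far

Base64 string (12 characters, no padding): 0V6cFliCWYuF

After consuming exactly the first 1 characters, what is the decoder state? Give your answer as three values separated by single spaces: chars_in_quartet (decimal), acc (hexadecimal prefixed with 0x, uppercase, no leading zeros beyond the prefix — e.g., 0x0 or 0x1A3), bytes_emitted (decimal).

After char 0 ('0'=52): chars_in_quartet=1 acc=0x34 bytes_emitted=0

Answer: 1 0x34 0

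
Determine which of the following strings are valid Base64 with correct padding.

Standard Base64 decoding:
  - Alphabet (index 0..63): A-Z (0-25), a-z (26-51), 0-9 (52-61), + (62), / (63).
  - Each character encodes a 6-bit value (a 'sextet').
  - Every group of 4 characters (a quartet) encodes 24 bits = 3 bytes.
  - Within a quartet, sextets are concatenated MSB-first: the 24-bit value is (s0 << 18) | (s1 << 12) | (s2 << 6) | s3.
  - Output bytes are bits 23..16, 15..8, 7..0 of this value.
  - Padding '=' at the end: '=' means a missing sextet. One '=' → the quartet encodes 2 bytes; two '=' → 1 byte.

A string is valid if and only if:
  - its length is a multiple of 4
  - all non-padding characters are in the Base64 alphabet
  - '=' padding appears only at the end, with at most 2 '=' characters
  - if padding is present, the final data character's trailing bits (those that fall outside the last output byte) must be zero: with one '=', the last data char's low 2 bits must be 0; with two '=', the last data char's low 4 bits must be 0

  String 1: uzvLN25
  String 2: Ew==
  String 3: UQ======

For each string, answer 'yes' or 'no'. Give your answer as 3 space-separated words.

String 1: 'uzvLN25' → invalid (len=7 not mult of 4)
String 2: 'Ew==' → valid
String 3: 'UQ======' → invalid (6 pad chars (max 2))

Answer: no yes no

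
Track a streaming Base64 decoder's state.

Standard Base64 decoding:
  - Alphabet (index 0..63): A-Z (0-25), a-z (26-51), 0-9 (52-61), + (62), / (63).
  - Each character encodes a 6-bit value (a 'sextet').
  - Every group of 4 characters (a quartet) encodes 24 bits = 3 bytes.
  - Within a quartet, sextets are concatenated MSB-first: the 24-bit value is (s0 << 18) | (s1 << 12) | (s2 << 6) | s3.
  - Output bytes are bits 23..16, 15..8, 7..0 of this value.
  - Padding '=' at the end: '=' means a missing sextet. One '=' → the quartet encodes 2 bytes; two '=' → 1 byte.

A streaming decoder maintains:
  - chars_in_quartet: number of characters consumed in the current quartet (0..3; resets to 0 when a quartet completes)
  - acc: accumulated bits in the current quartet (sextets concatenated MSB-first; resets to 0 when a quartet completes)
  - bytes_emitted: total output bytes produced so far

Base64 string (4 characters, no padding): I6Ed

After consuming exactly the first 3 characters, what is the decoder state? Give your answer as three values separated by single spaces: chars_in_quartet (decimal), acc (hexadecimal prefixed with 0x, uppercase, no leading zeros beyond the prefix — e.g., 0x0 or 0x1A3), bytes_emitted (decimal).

Answer: 3 0x8E84 0

Derivation:
After char 0 ('I'=8): chars_in_quartet=1 acc=0x8 bytes_emitted=0
After char 1 ('6'=58): chars_in_quartet=2 acc=0x23A bytes_emitted=0
After char 2 ('E'=4): chars_in_quartet=3 acc=0x8E84 bytes_emitted=0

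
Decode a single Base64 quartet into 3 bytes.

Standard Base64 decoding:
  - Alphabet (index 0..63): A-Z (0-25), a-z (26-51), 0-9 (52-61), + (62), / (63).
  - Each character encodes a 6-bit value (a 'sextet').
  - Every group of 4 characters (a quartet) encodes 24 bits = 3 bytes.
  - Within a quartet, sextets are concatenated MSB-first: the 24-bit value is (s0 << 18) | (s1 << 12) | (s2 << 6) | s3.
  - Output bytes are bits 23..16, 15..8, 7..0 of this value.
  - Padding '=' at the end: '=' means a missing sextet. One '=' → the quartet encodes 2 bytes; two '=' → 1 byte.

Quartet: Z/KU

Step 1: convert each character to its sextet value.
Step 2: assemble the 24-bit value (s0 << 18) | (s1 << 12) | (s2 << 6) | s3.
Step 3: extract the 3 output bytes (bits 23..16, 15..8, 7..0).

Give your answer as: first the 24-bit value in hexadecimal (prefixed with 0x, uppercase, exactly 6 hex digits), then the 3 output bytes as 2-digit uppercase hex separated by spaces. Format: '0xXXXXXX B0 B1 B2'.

Answer: 0x67F294 67 F2 94

Derivation:
Sextets: Z=25, /=63, K=10, U=20
24-bit: (25<<18) | (63<<12) | (10<<6) | 20
      = 0x640000 | 0x03F000 | 0x000280 | 0x000014
      = 0x67F294
Bytes: (v>>16)&0xFF=67, (v>>8)&0xFF=F2, v&0xFF=94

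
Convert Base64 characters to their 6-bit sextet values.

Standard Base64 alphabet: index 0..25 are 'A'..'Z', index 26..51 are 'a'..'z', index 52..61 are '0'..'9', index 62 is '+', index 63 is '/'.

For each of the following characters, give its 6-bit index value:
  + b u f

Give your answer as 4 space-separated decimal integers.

Answer: 62 27 46 31

Derivation:
'+': index 62
'b': a..z range, 26 + ord('b') − ord('a') = 27
'u': a..z range, 26 + ord('u') − ord('a') = 46
'f': a..z range, 26 + ord('f') − ord('a') = 31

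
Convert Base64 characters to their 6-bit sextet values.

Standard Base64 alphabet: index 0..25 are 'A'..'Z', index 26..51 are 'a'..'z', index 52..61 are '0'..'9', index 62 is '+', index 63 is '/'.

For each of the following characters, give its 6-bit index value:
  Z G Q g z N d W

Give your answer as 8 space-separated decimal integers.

Answer: 25 6 16 32 51 13 29 22

Derivation:
'Z': A..Z range, ord('Z') − ord('A') = 25
'G': A..Z range, ord('G') − ord('A') = 6
'Q': A..Z range, ord('Q') − ord('A') = 16
'g': a..z range, 26 + ord('g') − ord('a') = 32
'z': a..z range, 26 + ord('z') − ord('a') = 51
'N': A..Z range, ord('N') − ord('A') = 13
'd': a..z range, 26 + ord('d') − ord('a') = 29
'W': A..Z range, ord('W') − ord('A') = 22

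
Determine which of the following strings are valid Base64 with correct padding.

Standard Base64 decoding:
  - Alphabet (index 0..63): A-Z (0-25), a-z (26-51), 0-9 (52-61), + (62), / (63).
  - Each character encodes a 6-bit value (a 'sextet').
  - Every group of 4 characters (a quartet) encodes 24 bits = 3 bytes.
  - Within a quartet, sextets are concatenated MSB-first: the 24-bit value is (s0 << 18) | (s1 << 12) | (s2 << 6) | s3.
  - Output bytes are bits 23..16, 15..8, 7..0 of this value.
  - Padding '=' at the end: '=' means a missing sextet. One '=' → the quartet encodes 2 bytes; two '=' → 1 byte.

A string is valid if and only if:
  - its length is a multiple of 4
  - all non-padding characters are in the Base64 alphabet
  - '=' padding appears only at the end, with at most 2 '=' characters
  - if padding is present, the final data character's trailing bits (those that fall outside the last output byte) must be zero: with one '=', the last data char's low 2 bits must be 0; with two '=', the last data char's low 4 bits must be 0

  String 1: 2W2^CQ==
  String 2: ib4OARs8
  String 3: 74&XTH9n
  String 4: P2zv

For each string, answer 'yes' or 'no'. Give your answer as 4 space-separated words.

String 1: '2W2^CQ==' → invalid (bad char(s): ['^'])
String 2: 'ib4OARs8' → valid
String 3: '74&XTH9n' → invalid (bad char(s): ['&'])
String 4: 'P2zv' → valid

Answer: no yes no yes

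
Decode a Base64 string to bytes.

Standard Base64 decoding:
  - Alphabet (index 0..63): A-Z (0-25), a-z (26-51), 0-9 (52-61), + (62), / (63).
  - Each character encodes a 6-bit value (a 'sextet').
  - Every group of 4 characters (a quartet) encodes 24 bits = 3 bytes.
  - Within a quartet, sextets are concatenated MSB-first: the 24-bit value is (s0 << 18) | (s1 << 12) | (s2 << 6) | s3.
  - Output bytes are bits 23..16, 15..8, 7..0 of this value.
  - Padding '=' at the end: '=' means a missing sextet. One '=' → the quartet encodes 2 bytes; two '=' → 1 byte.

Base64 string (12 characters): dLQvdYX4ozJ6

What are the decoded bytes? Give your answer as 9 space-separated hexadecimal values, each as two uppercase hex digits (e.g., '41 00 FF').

Answer: 74 B4 2F 75 85 F8 A3 32 7A

Derivation:
After char 0 ('d'=29): chars_in_quartet=1 acc=0x1D bytes_emitted=0
After char 1 ('L'=11): chars_in_quartet=2 acc=0x74B bytes_emitted=0
After char 2 ('Q'=16): chars_in_quartet=3 acc=0x1D2D0 bytes_emitted=0
After char 3 ('v'=47): chars_in_quartet=4 acc=0x74B42F -> emit 74 B4 2F, reset; bytes_emitted=3
After char 4 ('d'=29): chars_in_quartet=1 acc=0x1D bytes_emitted=3
After char 5 ('Y'=24): chars_in_quartet=2 acc=0x758 bytes_emitted=3
After char 6 ('X'=23): chars_in_quartet=3 acc=0x1D617 bytes_emitted=3
After char 7 ('4'=56): chars_in_quartet=4 acc=0x7585F8 -> emit 75 85 F8, reset; bytes_emitted=6
After char 8 ('o'=40): chars_in_quartet=1 acc=0x28 bytes_emitted=6
After char 9 ('z'=51): chars_in_quartet=2 acc=0xA33 bytes_emitted=6
After char 10 ('J'=9): chars_in_quartet=3 acc=0x28CC9 bytes_emitted=6
After char 11 ('6'=58): chars_in_quartet=4 acc=0xA3327A -> emit A3 32 7A, reset; bytes_emitted=9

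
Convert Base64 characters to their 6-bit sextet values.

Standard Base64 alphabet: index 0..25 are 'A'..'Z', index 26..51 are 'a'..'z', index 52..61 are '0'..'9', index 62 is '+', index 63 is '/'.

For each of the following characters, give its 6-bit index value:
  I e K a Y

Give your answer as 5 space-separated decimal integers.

Answer: 8 30 10 26 24

Derivation:
'I': A..Z range, ord('I') − ord('A') = 8
'e': a..z range, 26 + ord('e') − ord('a') = 30
'K': A..Z range, ord('K') − ord('A') = 10
'a': a..z range, 26 + ord('a') − ord('a') = 26
'Y': A..Z range, ord('Y') − ord('A') = 24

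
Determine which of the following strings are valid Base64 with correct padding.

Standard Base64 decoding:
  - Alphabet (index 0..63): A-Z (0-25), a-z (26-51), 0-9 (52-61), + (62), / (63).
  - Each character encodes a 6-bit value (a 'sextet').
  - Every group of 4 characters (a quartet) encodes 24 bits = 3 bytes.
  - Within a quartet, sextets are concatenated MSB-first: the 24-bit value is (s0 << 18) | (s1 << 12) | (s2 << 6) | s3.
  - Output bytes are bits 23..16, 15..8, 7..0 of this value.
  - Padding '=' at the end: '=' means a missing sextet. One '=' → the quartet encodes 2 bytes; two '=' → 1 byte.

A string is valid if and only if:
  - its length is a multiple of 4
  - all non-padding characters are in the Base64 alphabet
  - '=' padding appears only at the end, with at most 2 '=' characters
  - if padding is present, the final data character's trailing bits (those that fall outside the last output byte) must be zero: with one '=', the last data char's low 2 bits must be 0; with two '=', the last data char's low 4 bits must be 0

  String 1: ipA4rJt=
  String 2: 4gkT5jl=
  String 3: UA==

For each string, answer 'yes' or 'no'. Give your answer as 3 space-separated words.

String 1: 'ipA4rJt=' → invalid (bad trailing bits)
String 2: '4gkT5jl=' → invalid (bad trailing bits)
String 3: 'UA==' → valid

Answer: no no yes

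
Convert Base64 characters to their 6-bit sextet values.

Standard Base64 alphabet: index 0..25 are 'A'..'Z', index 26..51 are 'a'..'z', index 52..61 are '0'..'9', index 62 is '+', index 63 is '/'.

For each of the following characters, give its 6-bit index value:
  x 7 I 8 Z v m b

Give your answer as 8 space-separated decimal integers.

'x': a..z range, 26 + ord('x') − ord('a') = 49
'7': 0..9 range, 52 + ord('7') − ord('0') = 59
'I': A..Z range, ord('I') − ord('A') = 8
'8': 0..9 range, 52 + ord('8') − ord('0') = 60
'Z': A..Z range, ord('Z') − ord('A') = 25
'v': a..z range, 26 + ord('v') − ord('a') = 47
'm': a..z range, 26 + ord('m') − ord('a') = 38
'b': a..z range, 26 + ord('b') − ord('a') = 27

Answer: 49 59 8 60 25 47 38 27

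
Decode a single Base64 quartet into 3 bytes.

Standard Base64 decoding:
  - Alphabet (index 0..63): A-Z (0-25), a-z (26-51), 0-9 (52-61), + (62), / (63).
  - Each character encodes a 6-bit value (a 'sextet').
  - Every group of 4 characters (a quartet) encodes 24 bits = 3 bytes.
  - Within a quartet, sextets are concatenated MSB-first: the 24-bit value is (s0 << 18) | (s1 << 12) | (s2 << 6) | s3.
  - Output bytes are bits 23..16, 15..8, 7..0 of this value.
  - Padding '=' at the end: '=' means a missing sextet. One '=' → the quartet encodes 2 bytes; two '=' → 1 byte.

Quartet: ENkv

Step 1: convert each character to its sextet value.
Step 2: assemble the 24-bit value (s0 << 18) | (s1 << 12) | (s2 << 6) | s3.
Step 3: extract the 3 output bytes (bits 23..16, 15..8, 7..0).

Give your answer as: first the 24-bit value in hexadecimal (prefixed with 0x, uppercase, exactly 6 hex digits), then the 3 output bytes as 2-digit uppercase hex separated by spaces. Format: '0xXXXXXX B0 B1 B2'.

Answer: 0x10D92F 10 D9 2F

Derivation:
Sextets: E=4, N=13, k=36, v=47
24-bit: (4<<18) | (13<<12) | (36<<6) | 47
      = 0x100000 | 0x00D000 | 0x000900 | 0x00002F
      = 0x10D92F
Bytes: (v>>16)&0xFF=10, (v>>8)&0xFF=D9, v&0xFF=2F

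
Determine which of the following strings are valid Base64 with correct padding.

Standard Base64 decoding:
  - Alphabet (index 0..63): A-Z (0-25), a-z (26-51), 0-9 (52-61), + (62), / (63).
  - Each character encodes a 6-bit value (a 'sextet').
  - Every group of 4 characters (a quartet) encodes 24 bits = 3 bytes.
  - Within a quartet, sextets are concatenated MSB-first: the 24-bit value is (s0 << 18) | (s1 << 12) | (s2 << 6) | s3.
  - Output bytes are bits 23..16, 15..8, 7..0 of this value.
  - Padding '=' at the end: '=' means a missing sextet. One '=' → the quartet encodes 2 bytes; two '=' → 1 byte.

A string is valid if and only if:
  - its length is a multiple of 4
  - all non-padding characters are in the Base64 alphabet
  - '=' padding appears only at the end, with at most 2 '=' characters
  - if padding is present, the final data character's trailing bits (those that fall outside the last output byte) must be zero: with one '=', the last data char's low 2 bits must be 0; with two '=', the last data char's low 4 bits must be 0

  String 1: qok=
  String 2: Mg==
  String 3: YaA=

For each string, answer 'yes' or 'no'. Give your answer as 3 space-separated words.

String 1: 'qok=' → valid
String 2: 'Mg==' → valid
String 3: 'YaA=' → valid

Answer: yes yes yes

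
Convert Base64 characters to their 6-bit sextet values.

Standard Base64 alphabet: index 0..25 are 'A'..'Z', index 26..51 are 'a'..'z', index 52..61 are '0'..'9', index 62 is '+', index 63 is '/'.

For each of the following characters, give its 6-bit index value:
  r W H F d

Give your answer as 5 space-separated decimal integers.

'r': a..z range, 26 + ord('r') − ord('a') = 43
'W': A..Z range, ord('W') − ord('A') = 22
'H': A..Z range, ord('H') − ord('A') = 7
'F': A..Z range, ord('F') − ord('A') = 5
'd': a..z range, 26 + ord('d') − ord('a') = 29

Answer: 43 22 7 5 29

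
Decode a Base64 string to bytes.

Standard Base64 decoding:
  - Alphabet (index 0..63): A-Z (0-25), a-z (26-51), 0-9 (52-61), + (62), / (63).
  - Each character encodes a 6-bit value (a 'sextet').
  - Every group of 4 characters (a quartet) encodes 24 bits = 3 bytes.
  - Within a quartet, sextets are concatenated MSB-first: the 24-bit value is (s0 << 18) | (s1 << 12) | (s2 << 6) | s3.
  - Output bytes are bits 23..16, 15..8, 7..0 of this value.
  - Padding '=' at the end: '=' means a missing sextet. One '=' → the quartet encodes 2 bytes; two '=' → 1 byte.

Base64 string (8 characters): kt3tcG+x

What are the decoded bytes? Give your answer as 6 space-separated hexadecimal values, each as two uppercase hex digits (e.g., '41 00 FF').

After char 0 ('k'=36): chars_in_quartet=1 acc=0x24 bytes_emitted=0
After char 1 ('t'=45): chars_in_quartet=2 acc=0x92D bytes_emitted=0
After char 2 ('3'=55): chars_in_quartet=3 acc=0x24B77 bytes_emitted=0
After char 3 ('t'=45): chars_in_quartet=4 acc=0x92DDED -> emit 92 DD ED, reset; bytes_emitted=3
After char 4 ('c'=28): chars_in_quartet=1 acc=0x1C bytes_emitted=3
After char 5 ('G'=6): chars_in_quartet=2 acc=0x706 bytes_emitted=3
After char 6 ('+'=62): chars_in_quartet=3 acc=0x1C1BE bytes_emitted=3
After char 7 ('x'=49): chars_in_quartet=4 acc=0x706FB1 -> emit 70 6F B1, reset; bytes_emitted=6

Answer: 92 DD ED 70 6F B1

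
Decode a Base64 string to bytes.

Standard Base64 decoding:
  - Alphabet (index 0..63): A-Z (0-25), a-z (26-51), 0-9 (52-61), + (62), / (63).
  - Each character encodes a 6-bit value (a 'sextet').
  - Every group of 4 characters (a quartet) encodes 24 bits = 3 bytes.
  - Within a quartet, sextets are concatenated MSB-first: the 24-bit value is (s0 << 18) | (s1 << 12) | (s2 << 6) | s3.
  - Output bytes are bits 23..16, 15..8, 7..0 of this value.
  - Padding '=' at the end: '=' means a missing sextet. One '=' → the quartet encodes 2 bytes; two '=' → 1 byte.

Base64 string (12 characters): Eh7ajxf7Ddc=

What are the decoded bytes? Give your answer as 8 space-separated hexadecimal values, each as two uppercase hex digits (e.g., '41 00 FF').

Answer: 12 1E DA 8F 17 FB 0D D7

Derivation:
After char 0 ('E'=4): chars_in_quartet=1 acc=0x4 bytes_emitted=0
After char 1 ('h'=33): chars_in_quartet=2 acc=0x121 bytes_emitted=0
After char 2 ('7'=59): chars_in_quartet=3 acc=0x487B bytes_emitted=0
After char 3 ('a'=26): chars_in_quartet=4 acc=0x121EDA -> emit 12 1E DA, reset; bytes_emitted=3
After char 4 ('j'=35): chars_in_quartet=1 acc=0x23 bytes_emitted=3
After char 5 ('x'=49): chars_in_quartet=2 acc=0x8F1 bytes_emitted=3
After char 6 ('f'=31): chars_in_quartet=3 acc=0x23C5F bytes_emitted=3
After char 7 ('7'=59): chars_in_quartet=4 acc=0x8F17FB -> emit 8F 17 FB, reset; bytes_emitted=6
After char 8 ('D'=3): chars_in_quartet=1 acc=0x3 bytes_emitted=6
After char 9 ('d'=29): chars_in_quartet=2 acc=0xDD bytes_emitted=6
After char 10 ('c'=28): chars_in_quartet=3 acc=0x375C bytes_emitted=6
Padding '=': partial quartet acc=0x375C -> emit 0D D7; bytes_emitted=8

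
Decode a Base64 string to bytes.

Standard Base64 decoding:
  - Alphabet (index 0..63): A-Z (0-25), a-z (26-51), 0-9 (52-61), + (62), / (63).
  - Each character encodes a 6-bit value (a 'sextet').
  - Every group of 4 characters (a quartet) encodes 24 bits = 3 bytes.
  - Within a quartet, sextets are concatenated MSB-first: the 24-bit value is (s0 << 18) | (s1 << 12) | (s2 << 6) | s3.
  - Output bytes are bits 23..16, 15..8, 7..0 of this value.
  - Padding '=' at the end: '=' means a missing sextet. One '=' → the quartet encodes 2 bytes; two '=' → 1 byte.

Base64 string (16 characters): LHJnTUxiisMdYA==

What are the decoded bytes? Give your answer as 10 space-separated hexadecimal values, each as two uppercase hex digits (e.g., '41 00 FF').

Answer: 2C 72 67 4D 4C 62 8A C3 1D 60

Derivation:
After char 0 ('L'=11): chars_in_quartet=1 acc=0xB bytes_emitted=0
After char 1 ('H'=7): chars_in_quartet=2 acc=0x2C7 bytes_emitted=0
After char 2 ('J'=9): chars_in_quartet=3 acc=0xB1C9 bytes_emitted=0
After char 3 ('n'=39): chars_in_quartet=4 acc=0x2C7267 -> emit 2C 72 67, reset; bytes_emitted=3
After char 4 ('T'=19): chars_in_quartet=1 acc=0x13 bytes_emitted=3
After char 5 ('U'=20): chars_in_quartet=2 acc=0x4D4 bytes_emitted=3
After char 6 ('x'=49): chars_in_quartet=3 acc=0x13531 bytes_emitted=3
After char 7 ('i'=34): chars_in_quartet=4 acc=0x4D4C62 -> emit 4D 4C 62, reset; bytes_emitted=6
After char 8 ('i'=34): chars_in_quartet=1 acc=0x22 bytes_emitted=6
After char 9 ('s'=44): chars_in_quartet=2 acc=0x8AC bytes_emitted=6
After char 10 ('M'=12): chars_in_quartet=3 acc=0x22B0C bytes_emitted=6
After char 11 ('d'=29): chars_in_quartet=4 acc=0x8AC31D -> emit 8A C3 1D, reset; bytes_emitted=9
After char 12 ('Y'=24): chars_in_quartet=1 acc=0x18 bytes_emitted=9
After char 13 ('A'=0): chars_in_quartet=2 acc=0x600 bytes_emitted=9
Padding '==': partial quartet acc=0x600 -> emit 60; bytes_emitted=10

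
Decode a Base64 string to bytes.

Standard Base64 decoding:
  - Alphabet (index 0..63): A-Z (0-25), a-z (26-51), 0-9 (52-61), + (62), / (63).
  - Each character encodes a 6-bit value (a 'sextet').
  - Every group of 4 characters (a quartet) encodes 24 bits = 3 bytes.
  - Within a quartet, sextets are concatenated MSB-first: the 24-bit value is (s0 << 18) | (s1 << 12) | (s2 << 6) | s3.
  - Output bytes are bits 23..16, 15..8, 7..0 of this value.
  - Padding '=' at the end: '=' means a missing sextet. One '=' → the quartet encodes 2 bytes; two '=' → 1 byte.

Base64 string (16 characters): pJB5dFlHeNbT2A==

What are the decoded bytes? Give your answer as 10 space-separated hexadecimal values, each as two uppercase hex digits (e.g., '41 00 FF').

After char 0 ('p'=41): chars_in_quartet=1 acc=0x29 bytes_emitted=0
After char 1 ('J'=9): chars_in_quartet=2 acc=0xA49 bytes_emitted=0
After char 2 ('B'=1): chars_in_quartet=3 acc=0x29241 bytes_emitted=0
After char 3 ('5'=57): chars_in_quartet=4 acc=0xA49079 -> emit A4 90 79, reset; bytes_emitted=3
After char 4 ('d'=29): chars_in_quartet=1 acc=0x1D bytes_emitted=3
After char 5 ('F'=5): chars_in_quartet=2 acc=0x745 bytes_emitted=3
After char 6 ('l'=37): chars_in_quartet=3 acc=0x1D165 bytes_emitted=3
After char 7 ('H'=7): chars_in_quartet=4 acc=0x745947 -> emit 74 59 47, reset; bytes_emitted=6
After char 8 ('e'=30): chars_in_quartet=1 acc=0x1E bytes_emitted=6
After char 9 ('N'=13): chars_in_quartet=2 acc=0x78D bytes_emitted=6
After char 10 ('b'=27): chars_in_quartet=3 acc=0x1E35B bytes_emitted=6
After char 11 ('T'=19): chars_in_quartet=4 acc=0x78D6D3 -> emit 78 D6 D3, reset; bytes_emitted=9
After char 12 ('2'=54): chars_in_quartet=1 acc=0x36 bytes_emitted=9
After char 13 ('A'=0): chars_in_quartet=2 acc=0xD80 bytes_emitted=9
Padding '==': partial quartet acc=0xD80 -> emit D8; bytes_emitted=10

Answer: A4 90 79 74 59 47 78 D6 D3 D8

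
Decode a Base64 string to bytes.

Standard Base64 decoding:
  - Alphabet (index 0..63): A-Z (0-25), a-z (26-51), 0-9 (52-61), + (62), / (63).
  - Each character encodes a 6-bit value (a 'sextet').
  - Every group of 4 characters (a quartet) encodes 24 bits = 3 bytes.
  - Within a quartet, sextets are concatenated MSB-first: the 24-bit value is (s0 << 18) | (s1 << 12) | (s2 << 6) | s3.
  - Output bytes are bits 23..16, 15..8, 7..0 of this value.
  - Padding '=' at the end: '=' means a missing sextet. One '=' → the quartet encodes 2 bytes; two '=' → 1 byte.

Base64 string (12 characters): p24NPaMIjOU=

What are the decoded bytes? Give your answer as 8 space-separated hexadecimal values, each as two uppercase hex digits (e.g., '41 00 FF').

After char 0 ('p'=41): chars_in_quartet=1 acc=0x29 bytes_emitted=0
After char 1 ('2'=54): chars_in_quartet=2 acc=0xA76 bytes_emitted=0
After char 2 ('4'=56): chars_in_quartet=3 acc=0x29DB8 bytes_emitted=0
After char 3 ('N'=13): chars_in_quartet=4 acc=0xA76E0D -> emit A7 6E 0D, reset; bytes_emitted=3
After char 4 ('P'=15): chars_in_quartet=1 acc=0xF bytes_emitted=3
After char 5 ('a'=26): chars_in_quartet=2 acc=0x3DA bytes_emitted=3
After char 6 ('M'=12): chars_in_quartet=3 acc=0xF68C bytes_emitted=3
After char 7 ('I'=8): chars_in_quartet=4 acc=0x3DA308 -> emit 3D A3 08, reset; bytes_emitted=6
After char 8 ('j'=35): chars_in_quartet=1 acc=0x23 bytes_emitted=6
After char 9 ('O'=14): chars_in_quartet=2 acc=0x8CE bytes_emitted=6
After char 10 ('U'=20): chars_in_quartet=3 acc=0x23394 bytes_emitted=6
Padding '=': partial quartet acc=0x23394 -> emit 8C E5; bytes_emitted=8

Answer: A7 6E 0D 3D A3 08 8C E5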